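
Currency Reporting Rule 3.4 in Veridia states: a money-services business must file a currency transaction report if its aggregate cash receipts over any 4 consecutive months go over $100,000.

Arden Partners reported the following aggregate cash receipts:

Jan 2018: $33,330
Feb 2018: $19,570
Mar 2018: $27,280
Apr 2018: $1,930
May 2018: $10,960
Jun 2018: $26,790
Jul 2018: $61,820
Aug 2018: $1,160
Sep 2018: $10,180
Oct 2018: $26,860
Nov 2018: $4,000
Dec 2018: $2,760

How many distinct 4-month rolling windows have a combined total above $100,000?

Jan 2018–Apr 2018: $33,330 + $19,570 + $27,280 + $1,930 = $82,110 (under)
Feb 2018–May 2018: $19,570 + $27,280 + $1,930 + $10,960 = $59,740 (under)
Mar 2018–Jun 2018: $27,280 + $1,930 + $10,960 + $26,790 = $66,960 (under)
Apr 2018–Jul 2018: $1,930 + $10,960 + $26,790 + $61,820 = $101,500 (over)
May 2018–Aug 2018: $10,960 + $26,790 + $61,820 + $1,160 = $100,730 (over)
Jun 2018–Sep 2018: $26,790 + $61,820 + $1,160 + $10,180 = $99,950 (under)
Jul 2018–Oct 2018: $61,820 + $1,160 + $10,180 + $26,860 = $100,020 (over)
Aug 2018–Nov 2018: $1,160 + $10,180 + $26,860 + $4,000 = $42,200 (under)
Sep 2018–Dec 2018: $10,180 + $26,860 + $4,000 + $2,760 = $43,800 (under)
3 windows exceed the threshold.

3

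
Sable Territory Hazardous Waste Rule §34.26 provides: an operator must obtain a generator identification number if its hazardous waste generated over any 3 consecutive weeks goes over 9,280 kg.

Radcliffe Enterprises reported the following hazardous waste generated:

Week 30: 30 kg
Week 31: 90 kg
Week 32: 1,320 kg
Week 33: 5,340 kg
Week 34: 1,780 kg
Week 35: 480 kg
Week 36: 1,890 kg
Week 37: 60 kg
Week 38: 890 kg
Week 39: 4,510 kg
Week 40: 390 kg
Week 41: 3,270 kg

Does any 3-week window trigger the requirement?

Week 30–Week 32: 30 kg + 90 kg + 1,320 kg = 1,440 kg (under)
Week 31–Week 33: 90 kg + 1,320 kg + 5,340 kg = 6,750 kg (under)
Week 32–Week 34: 1,320 kg + 5,340 kg + 1,780 kg = 8,440 kg (under)
Week 33–Week 35: 5,340 kg + 1,780 kg + 480 kg = 7,600 kg (under)
Week 34–Week 36: 1,780 kg + 480 kg + 1,890 kg = 4,150 kg (under)
Week 35–Week 37: 480 kg + 1,890 kg + 60 kg = 2,430 kg (under)
Week 36–Week 38: 1,890 kg + 60 kg + 890 kg = 2,840 kg (under)
Week 37–Week 39: 60 kg + 890 kg + 4,510 kg = 5,460 kg (under)
Week 38–Week 40: 890 kg + 4,510 kg + 390 kg = 5,790 kg (under)
Week 39–Week 41: 4,510 kg + 390 kg + 3,270 kg = 8,170 kg (under)
No window exceeds 9,280 kg.

No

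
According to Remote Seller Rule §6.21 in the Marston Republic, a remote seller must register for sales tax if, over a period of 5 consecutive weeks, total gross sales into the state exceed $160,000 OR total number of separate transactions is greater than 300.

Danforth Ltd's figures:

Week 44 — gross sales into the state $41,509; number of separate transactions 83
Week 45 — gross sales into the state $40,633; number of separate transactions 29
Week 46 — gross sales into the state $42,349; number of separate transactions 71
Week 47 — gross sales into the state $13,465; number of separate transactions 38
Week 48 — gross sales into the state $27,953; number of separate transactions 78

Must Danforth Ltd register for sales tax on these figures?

Total gross sales into the state: $41,509 + $40,633 + $42,349 + $13,465 + $27,953 = $165,909 (> $160,000).
Total number of separate transactions: 83 + 29 + 71 + 38 + 78 = 299 (≤ 300).
The test is 'or': at least one threshold is exceeded.

Yes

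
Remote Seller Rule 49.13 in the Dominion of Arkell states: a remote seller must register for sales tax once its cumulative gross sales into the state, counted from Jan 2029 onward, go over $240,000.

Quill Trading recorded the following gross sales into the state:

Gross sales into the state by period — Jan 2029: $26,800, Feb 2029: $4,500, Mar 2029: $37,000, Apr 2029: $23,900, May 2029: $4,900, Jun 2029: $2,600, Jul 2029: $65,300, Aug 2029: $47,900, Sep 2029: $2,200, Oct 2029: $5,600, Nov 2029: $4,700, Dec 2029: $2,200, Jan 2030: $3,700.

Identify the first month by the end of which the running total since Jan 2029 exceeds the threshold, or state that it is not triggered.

Through Jan 2029: $26,800
Through Feb 2029: $31,300
Through Mar 2029: $68,300
Through Apr 2029: $92,200
Through May 2029: $97,100
Through Jun 2029: $99,700
Through Jul 2029: $165,000
Through Aug 2029: $212,900
Through Sep 2029: $215,100
Through Oct 2029: $220,700
Through Nov 2029: $225,400
Through Dec 2029: $227,600
Through Jan 2030: $231,300
Final cumulative total $231,300 ≤ $240,000; the threshold is never exceeded.

Not triggered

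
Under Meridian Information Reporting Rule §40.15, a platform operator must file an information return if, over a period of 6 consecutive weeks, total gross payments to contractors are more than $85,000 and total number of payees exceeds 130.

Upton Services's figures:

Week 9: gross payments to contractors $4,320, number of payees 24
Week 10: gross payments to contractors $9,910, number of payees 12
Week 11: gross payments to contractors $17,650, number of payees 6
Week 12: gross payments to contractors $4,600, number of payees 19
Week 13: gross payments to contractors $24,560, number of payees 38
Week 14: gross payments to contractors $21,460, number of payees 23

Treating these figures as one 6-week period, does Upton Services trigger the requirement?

No

Total gross payments to contractors: $4,320 + $9,910 + $17,650 + $4,600 + $24,560 + $21,460 = $82,500 (≤ $85,000).
Total number of payees: 24 + 12 + 6 + 19 + 38 + 23 = 122 (≤ 130).
The test is 'and': the rule requires both, and at least one is not exceeded.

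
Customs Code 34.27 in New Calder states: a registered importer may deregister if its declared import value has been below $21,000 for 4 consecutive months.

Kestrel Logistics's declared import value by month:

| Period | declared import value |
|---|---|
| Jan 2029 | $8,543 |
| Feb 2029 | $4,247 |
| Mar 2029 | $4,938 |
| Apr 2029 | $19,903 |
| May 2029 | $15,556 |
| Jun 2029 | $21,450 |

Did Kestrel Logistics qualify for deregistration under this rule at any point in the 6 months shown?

Yes

Months below $21,000: Jan 2029, Feb 2029, Mar 2029, Apr 2029, May 2029.
Longest run of consecutive months below the threshold: 5.
5 ≥ 4, so Kestrel Logistics became eligible.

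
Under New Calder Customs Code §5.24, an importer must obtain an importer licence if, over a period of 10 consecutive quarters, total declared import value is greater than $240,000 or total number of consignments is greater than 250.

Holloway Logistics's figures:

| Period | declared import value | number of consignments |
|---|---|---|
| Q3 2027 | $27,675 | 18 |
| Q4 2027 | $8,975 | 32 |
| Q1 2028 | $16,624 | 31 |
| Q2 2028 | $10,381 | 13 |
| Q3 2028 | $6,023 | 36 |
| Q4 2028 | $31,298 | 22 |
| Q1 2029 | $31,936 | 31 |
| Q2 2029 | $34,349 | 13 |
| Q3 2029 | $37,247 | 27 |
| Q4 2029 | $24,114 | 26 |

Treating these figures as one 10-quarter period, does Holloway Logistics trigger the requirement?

Total declared import value: $27,675 + $8,975 + $16,624 + $10,381 + $6,023 + $31,298 + $31,936 + $34,349 + $37,247 + $24,114 = $228,622 (≤ $240,000).
Total number of consignments: 18 + 32 + 31 + 13 + 36 + 22 + 31 + 13 + 27 + 26 = 249 (≤ 250).
The test is 'or': neither threshold is exceeded.

No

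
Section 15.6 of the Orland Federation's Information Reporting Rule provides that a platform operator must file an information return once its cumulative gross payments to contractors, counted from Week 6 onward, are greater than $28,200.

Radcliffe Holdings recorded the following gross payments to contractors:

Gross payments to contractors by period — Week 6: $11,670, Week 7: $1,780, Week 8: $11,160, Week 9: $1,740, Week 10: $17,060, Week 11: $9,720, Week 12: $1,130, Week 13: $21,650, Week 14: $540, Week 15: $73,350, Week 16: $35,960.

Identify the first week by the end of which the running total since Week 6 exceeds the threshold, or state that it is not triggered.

Through Week 6: $11,670
Through Week 7: $13,450
Through Week 8: $24,610
Through Week 9: $26,350
Through Week 10: $43,410 ← exceeds threshold

Week 10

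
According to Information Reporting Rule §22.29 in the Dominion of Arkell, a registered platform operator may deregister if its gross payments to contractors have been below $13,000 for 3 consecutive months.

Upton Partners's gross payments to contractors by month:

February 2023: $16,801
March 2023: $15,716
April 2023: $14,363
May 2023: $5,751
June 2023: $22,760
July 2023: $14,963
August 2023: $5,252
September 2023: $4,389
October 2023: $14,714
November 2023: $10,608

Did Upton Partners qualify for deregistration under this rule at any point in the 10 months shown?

No

Months below $13,000: May 2023, August 2023, September 2023, November 2023.
Longest run of consecutive months below the threshold: 2.
2 < 3, so Upton Partners never became eligible.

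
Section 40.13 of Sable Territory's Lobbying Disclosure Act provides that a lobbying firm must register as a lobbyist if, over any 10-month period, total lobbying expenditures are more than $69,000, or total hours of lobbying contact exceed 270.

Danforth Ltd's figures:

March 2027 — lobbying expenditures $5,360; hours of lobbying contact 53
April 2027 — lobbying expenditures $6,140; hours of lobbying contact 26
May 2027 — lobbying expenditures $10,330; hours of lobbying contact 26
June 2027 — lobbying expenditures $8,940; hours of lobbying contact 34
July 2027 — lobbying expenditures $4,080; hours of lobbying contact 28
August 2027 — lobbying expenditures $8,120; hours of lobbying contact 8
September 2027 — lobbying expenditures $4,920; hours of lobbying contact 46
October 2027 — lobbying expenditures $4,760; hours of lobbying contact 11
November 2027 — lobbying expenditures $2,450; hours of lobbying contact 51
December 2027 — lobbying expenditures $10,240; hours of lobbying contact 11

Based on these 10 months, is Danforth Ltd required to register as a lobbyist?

Yes

Total lobbying expenditures: $5,360 + $6,140 + $10,330 + $8,940 + $4,080 + $8,120 + $4,920 + $4,760 + $2,450 + $10,240 = $65,340 (≤ $69,000).
Total hours of lobbying contact: 53 + 26 + 26 + 34 + 28 + 8 + 46 + 11 + 51 + 11 = 294 (> 270).
The test is 'or': at least one threshold is exceeded.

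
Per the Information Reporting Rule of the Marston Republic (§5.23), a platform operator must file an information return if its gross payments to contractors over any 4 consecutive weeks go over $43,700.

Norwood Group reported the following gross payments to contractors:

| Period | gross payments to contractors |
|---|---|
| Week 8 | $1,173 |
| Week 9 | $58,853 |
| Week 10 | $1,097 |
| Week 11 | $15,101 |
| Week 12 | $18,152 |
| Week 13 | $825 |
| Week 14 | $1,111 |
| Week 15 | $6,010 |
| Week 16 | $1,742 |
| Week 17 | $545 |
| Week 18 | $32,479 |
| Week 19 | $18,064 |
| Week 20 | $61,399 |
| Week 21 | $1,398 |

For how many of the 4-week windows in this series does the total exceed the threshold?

5

Week 8–Week 11: $1,173 + $58,853 + $1,097 + $15,101 = $76,224 (over)
Week 9–Week 12: $58,853 + $1,097 + $15,101 + $18,152 = $93,203 (over)
Week 10–Week 13: $1,097 + $15,101 + $18,152 + $825 = $35,175 (under)
Week 11–Week 14: $15,101 + $18,152 + $825 + $1,111 = $35,189 (under)
Week 12–Week 15: $18,152 + $825 + $1,111 + $6,010 = $26,098 (under)
Week 13–Week 16: $825 + $1,111 + $6,010 + $1,742 = $9,688 (under)
Week 14–Week 17: $1,111 + $6,010 + $1,742 + $545 = $9,408 (under)
Week 15–Week 18: $6,010 + $1,742 + $545 + $32,479 = $40,776 (under)
Week 16–Week 19: $1,742 + $545 + $32,479 + $18,064 = $52,830 (over)
Week 17–Week 20: $545 + $32,479 + $18,064 + $61,399 = $112,487 (over)
Week 18–Week 21: $32,479 + $18,064 + $61,399 + $1,398 = $113,340 (over)
5 windows exceed the threshold.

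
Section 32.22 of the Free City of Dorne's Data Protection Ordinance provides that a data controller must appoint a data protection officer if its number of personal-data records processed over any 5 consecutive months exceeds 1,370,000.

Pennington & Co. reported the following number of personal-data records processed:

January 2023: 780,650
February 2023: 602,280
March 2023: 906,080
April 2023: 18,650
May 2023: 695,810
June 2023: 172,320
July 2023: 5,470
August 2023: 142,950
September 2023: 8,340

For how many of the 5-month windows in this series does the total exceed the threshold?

January 2023–May 2023: 780,650 + 602,280 + 906,080 + 18,650 + 695,810 = 3,003,470 (over)
February 2023–June 2023: 602,280 + 906,080 + 18,650 + 695,810 + 172,320 = 2,395,140 (over)
March 2023–July 2023: 906,080 + 18,650 + 695,810 + 172,320 + 5,470 = 1,798,330 (over)
April 2023–August 2023: 18,650 + 695,810 + 172,320 + 5,470 + 142,950 = 1,035,200 (under)
May 2023–September 2023: 695,810 + 172,320 + 5,470 + 142,950 + 8,340 = 1,024,890 (under)
3 windows exceed the threshold.

3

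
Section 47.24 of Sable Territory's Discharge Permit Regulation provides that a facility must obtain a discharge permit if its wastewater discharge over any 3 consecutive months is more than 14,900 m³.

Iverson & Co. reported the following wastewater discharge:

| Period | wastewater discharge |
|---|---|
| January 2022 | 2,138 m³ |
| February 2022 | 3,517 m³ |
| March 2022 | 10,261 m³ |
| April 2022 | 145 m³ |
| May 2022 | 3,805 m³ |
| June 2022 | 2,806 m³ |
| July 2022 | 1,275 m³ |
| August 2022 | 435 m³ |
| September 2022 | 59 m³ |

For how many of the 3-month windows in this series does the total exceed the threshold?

1

January 2022–March 2022: 2,138 m³ + 3,517 m³ + 10,261 m³ = 15,916 m³ (over)
February 2022–April 2022: 3,517 m³ + 10,261 m³ + 145 m³ = 13,923 m³ (under)
March 2022–May 2022: 10,261 m³ + 145 m³ + 3,805 m³ = 14,211 m³ (under)
April 2022–June 2022: 145 m³ + 3,805 m³ + 2,806 m³ = 6,756 m³ (under)
May 2022–July 2022: 3,805 m³ + 2,806 m³ + 1,275 m³ = 7,886 m³ (under)
June 2022–August 2022: 2,806 m³ + 1,275 m³ + 435 m³ = 4,516 m³ (under)
July 2022–September 2022: 1,275 m³ + 435 m³ + 59 m³ = 1,769 m³ (under)
1 window exceeds the threshold.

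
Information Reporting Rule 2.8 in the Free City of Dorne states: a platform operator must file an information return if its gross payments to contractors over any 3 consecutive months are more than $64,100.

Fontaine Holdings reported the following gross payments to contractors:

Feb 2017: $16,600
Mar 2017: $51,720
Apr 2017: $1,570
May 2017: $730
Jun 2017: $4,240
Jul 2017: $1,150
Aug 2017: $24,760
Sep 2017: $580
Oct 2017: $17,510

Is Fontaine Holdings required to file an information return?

Yes

Feb 2017–Apr 2017: $16,600 + $51,720 + $1,570 = $69,890 (over)
Mar 2017–May 2017: $51,720 + $1,570 + $730 = $54,020 (under)
Apr 2017–Jun 2017: $1,570 + $730 + $4,240 = $6,540 (under)
May 2017–Jul 2017: $730 + $4,240 + $1,150 = $6,120 (under)
Jun 2017–Aug 2017: $4,240 + $1,150 + $24,760 = $30,150 (under)
Jul 2017–Sep 2017: $1,150 + $24,760 + $580 = $26,490 (under)
Aug 2017–Oct 2017: $24,760 + $580 + $17,510 = $42,850 (under)
At least one window exceeds $64,100.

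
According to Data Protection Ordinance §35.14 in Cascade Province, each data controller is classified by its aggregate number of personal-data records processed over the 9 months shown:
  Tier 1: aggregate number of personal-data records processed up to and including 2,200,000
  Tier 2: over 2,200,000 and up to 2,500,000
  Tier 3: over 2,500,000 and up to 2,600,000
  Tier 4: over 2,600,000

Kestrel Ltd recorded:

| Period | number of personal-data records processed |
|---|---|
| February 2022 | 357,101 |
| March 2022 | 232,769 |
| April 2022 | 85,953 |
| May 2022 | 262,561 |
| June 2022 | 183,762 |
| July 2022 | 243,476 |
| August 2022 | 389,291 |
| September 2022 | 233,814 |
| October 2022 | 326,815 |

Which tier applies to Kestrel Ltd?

Tier 2

Aggregate number of personal-data records processed: 357,101 + 232,769 + 85,953 + 262,561 + 183,762 + 243,476 + 389,291 + 233,814 + 326,815 = 2,315,542.
2,200,000 < 2,315,542 ≤ 2,500,000, so Tier 2 applies.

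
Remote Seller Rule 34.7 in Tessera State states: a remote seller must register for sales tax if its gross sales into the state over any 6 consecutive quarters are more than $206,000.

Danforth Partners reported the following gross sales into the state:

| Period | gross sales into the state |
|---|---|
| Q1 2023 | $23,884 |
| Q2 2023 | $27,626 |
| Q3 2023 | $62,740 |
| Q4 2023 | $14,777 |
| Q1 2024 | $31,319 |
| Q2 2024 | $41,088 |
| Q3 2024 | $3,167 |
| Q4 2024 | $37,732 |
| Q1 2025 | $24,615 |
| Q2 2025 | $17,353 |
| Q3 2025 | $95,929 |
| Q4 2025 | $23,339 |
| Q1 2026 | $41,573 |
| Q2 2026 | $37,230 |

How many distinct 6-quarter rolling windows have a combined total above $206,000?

3

Q1 2023–Q2 2024: $23,884 + $27,626 + $62,740 + $14,777 + $31,319 + $41,088 = $201,434 (under)
Q2 2023–Q3 2024: $27,626 + $62,740 + $14,777 + $31,319 + $41,088 + $3,167 = $180,717 (under)
Q3 2023–Q4 2024: $62,740 + $14,777 + $31,319 + $41,088 + $3,167 + $37,732 = $190,823 (under)
Q4 2023–Q1 2025: $14,777 + $31,319 + $41,088 + $3,167 + $37,732 + $24,615 = $152,698 (under)
Q1 2024–Q2 2025: $31,319 + $41,088 + $3,167 + $37,732 + $24,615 + $17,353 = $155,274 (under)
Q2 2024–Q3 2025: $41,088 + $3,167 + $37,732 + $24,615 + $17,353 + $95,929 = $219,884 (over)
Q3 2024–Q4 2025: $3,167 + $37,732 + $24,615 + $17,353 + $95,929 + $23,339 = $202,135 (under)
Q4 2024–Q1 2026: $37,732 + $24,615 + $17,353 + $95,929 + $23,339 + $41,573 = $240,541 (over)
Q1 2025–Q2 2026: $24,615 + $17,353 + $95,929 + $23,339 + $41,573 + $37,230 = $240,039 (over)
3 windows exceed the threshold.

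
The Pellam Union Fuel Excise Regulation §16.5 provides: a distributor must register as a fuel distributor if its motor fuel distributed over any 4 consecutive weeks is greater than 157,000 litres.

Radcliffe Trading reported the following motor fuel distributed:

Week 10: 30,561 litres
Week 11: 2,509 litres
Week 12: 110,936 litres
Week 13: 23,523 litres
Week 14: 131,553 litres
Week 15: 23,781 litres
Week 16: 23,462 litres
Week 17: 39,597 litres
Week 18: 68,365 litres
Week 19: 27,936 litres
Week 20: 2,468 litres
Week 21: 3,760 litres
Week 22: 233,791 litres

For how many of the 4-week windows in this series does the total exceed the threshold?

7

Week 10–Week 13: 30,561 litres + 2,509 litres + 110,936 litres + 23,523 litres = 167,529 litres (over)
Week 11–Week 14: 2,509 litres + 110,936 litres + 23,523 litres + 131,553 litres = 268,521 litres (over)
Week 12–Week 15: 110,936 litres + 23,523 litres + 131,553 litres + 23,781 litres = 289,793 litres (over)
Week 13–Week 16: 23,523 litres + 131,553 litres + 23,781 litres + 23,462 litres = 202,319 litres (over)
Week 14–Week 17: 131,553 litres + 23,781 litres + 23,462 litres + 39,597 litres = 218,393 litres (over)
Week 15–Week 18: 23,781 litres + 23,462 litres + 39,597 litres + 68,365 litres = 155,205 litres (under)
Week 16–Week 19: 23,462 litres + 39,597 litres + 68,365 litres + 27,936 litres = 159,360 litres (over)
Week 17–Week 20: 39,597 litres + 68,365 litres + 27,936 litres + 2,468 litres = 138,366 litres (under)
Week 18–Week 21: 68,365 litres + 27,936 litres + 2,468 litres + 3,760 litres = 102,529 litres (under)
Week 19–Week 22: 27,936 litres + 2,468 litres + 3,760 litres + 233,791 litres = 267,955 litres (over)
7 windows exceed the threshold.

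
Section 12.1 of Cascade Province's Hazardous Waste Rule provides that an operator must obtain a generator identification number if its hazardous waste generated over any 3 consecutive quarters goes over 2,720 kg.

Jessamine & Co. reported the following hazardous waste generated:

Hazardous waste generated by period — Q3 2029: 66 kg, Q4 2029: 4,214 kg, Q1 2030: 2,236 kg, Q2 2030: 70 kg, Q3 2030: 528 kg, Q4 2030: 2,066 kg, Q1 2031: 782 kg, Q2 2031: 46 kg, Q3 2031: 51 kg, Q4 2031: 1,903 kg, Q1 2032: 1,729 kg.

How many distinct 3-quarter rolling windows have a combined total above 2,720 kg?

Q3 2029–Q1 2030: 66 kg + 4,214 kg + 2,236 kg = 6,516 kg (over)
Q4 2029–Q2 2030: 4,214 kg + 2,236 kg + 70 kg = 6,520 kg (over)
Q1 2030–Q3 2030: 2,236 kg + 70 kg + 528 kg = 2,834 kg (over)
Q2 2030–Q4 2030: 70 kg + 528 kg + 2,066 kg = 2,664 kg (under)
Q3 2030–Q1 2031: 528 kg + 2,066 kg + 782 kg = 3,376 kg (over)
Q4 2030–Q2 2031: 2,066 kg + 782 kg + 46 kg = 2,894 kg (over)
Q1 2031–Q3 2031: 782 kg + 46 kg + 51 kg = 879 kg (under)
Q2 2031–Q4 2031: 46 kg + 51 kg + 1,903 kg = 2,000 kg (under)
Q3 2031–Q1 2032: 51 kg + 1,903 kg + 1,729 kg = 3,683 kg (over)
6 windows exceed the threshold.

6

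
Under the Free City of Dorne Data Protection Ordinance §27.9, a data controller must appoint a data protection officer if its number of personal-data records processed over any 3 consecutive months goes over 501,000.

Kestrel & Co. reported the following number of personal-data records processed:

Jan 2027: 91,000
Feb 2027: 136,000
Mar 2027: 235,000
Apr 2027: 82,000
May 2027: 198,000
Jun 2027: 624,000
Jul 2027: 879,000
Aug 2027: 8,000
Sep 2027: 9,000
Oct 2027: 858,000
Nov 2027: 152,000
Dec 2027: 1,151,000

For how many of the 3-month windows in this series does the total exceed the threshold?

8

Jan 2027–Mar 2027: 91,000 + 136,000 + 235,000 = 462,000 (under)
Feb 2027–Apr 2027: 136,000 + 235,000 + 82,000 = 453,000 (under)
Mar 2027–May 2027: 235,000 + 82,000 + 198,000 = 515,000 (over)
Apr 2027–Jun 2027: 82,000 + 198,000 + 624,000 = 904,000 (over)
May 2027–Jul 2027: 198,000 + 624,000 + 879,000 = 1,701,000 (over)
Jun 2027–Aug 2027: 624,000 + 879,000 + 8,000 = 1,511,000 (over)
Jul 2027–Sep 2027: 879,000 + 8,000 + 9,000 = 896,000 (over)
Aug 2027–Oct 2027: 8,000 + 9,000 + 858,000 = 875,000 (over)
Sep 2027–Nov 2027: 9,000 + 858,000 + 152,000 = 1,019,000 (over)
Oct 2027–Dec 2027: 858,000 + 152,000 + 1,151,000 = 2,161,000 (over)
8 windows exceed the threshold.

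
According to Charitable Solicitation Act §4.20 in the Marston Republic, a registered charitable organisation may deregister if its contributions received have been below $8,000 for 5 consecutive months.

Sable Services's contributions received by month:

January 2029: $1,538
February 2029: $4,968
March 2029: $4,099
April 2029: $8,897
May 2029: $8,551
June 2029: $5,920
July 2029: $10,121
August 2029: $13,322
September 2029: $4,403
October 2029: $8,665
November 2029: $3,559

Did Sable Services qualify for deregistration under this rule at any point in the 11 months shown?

No

Months below $8,000: January 2029, February 2029, March 2029, June 2029, September 2029, November 2029.
Longest run of consecutive months below the threshold: 3.
3 < 5, so Sable Services never became eligible.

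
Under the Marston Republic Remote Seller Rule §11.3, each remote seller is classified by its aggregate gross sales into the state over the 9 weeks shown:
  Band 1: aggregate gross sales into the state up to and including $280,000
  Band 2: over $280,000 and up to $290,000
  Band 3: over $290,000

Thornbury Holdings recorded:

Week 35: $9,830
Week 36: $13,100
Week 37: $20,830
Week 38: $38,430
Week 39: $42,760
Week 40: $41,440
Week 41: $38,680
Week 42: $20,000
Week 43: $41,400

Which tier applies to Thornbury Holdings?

Band 1

Aggregate gross sales into the state: $9,830 + $13,100 + $20,830 + $38,430 + $42,760 + $41,440 + $38,680 + $20,000 + $41,400 = $266,470.
$266,470 ≤ $280,000, so Band 1 applies.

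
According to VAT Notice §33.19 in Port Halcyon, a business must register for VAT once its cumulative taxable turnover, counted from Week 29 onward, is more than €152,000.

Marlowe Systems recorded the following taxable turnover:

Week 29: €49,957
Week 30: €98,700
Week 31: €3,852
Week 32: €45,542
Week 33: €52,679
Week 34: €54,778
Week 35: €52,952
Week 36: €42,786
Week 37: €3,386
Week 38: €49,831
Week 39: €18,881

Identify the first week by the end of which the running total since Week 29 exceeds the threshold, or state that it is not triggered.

Through Week 29: €49,957
Through Week 30: €148,657
Through Week 31: €152,509 ← exceeds threshold

Week 31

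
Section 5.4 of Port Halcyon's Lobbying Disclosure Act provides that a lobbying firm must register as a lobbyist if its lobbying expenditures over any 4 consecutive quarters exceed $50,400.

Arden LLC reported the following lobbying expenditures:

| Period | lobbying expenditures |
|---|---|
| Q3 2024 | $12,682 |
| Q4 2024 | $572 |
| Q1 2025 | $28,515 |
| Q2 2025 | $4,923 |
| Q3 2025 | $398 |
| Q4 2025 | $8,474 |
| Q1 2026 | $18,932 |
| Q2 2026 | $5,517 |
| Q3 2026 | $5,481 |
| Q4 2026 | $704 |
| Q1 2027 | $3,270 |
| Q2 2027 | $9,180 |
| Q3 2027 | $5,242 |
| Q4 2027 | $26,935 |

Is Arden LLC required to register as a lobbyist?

Q3 2024–Q2 2025: $12,682 + $572 + $28,515 + $4,923 = $46,692 (under)
Q4 2024–Q3 2025: $572 + $28,515 + $4,923 + $398 = $34,408 (under)
Q1 2025–Q4 2025: $28,515 + $4,923 + $398 + $8,474 = $42,310 (under)
Q2 2025–Q1 2026: $4,923 + $398 + $8,474 + $18,932 = $32,727 (under)
Q3 2025–Q2 2026: $398 + $8,474 + $18,932 + $5,517 = $33,321 (under)
Q4 2025–Q3 2026: $8,474 + $18,932 + $5,517 + $5,481 = $38,404 (under)
Q1 2026–Q4 2026: $18,932 + $5,517 + $5,481 + $704 = $30,634 (under)
Q2 2026–Q1 2027: $5,517 + $5,481 + $704 + $3,270 = $14,972 (under)
Q3 2026–Q2 2027: $5,481 + $704 + $3,270 + $9,180 = $18,635 (under)
Q4 2026–Q3 2027: $704 + $3,270 + $9,180 + $5,242 = $18,396 (under)
Q1 2027–Q4 2027: $3,270 + $9,180 + $5,242 + $26,935 = $44,627 (under)
No window exceeds $50,400.

No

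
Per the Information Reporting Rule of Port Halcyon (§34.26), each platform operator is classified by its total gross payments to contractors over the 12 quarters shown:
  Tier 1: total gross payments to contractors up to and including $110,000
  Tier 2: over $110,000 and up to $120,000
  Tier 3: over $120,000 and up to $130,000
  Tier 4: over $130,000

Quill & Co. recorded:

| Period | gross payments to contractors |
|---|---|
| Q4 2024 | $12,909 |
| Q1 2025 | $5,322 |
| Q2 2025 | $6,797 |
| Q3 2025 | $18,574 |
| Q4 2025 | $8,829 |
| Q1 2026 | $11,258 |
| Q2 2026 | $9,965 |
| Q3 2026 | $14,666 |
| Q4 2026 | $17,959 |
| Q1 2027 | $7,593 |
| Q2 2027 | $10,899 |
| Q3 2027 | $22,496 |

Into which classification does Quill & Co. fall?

Total gross payments to contractors: $12,909 + $5,322 + $6,797 + $18,574 + $8,829 + $11,258 + $9,965 + $14,666 + $17,959 + $7,593 + $10,899 + $22,496 = $147,267.
$147,267 > $130,000, so Tier 4 applies.

Tier 4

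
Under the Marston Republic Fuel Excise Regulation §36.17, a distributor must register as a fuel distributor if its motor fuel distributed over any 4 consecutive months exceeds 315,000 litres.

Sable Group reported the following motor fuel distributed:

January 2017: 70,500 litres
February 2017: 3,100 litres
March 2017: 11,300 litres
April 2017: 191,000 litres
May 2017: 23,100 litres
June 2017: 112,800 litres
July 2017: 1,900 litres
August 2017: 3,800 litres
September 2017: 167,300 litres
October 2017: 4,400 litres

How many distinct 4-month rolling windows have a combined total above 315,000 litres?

2

January 2017–April 2017: 70,500 litres + 3,100 litres + 11,300 litres + 191,000 litres = 275,900 litres (under)
February 2017–May 2017: 3,100 litres + 11,300 litres + 191,000 litres + 23,100 litres = 228,500 litres (under)
March 2017–June 2017: 11,300 litres + 191,000 litres + 23,100 litres + 112,800 litres = 338,200 litres (over)
April 2017–July 2017: 191,000 litres + 23,100 litres + 112,800 litres + 1,900 litres = 328,800 litres (over)
May 2017–August 2017: 23,100 litres + 112,800 litres + 1,900 litres + 3,800 litres = 141,600 litres (under)
June 2017–September 2017: 112,800 litres + 1,900 litres + 3,800 litres + 167,300 litres = 285,800 litres (under)
July 2017–October 2017: 1,900 litres + 3,800 litres + 167,300 litres + 4,400 litres = 177,400 litres (under)
2 windows exceed the threshold.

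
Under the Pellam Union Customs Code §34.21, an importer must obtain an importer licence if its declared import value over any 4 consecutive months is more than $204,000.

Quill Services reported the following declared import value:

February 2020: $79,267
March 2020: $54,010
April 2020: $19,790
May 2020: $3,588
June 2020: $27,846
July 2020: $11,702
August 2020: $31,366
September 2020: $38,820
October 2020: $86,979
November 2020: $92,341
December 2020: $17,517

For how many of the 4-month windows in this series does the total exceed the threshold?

2

February 2020–May 2020: $79,267 + $54,010 + $19,790 + $3,588 = $156,655 (under)
March 2020–June 2020: $54,010 + $19,790 + $3,588 + $27,846 = $105,234 (under)
April 2020–July 2020: $19,790 + $3,588 + $27,846 + $11,702 = $62,926 (under)
May 2020–August 2020: $3,588 + $27,846 + $11,702 + $31,366 = $74,502 (under)
June 2020–September 2020: $27,846 + $11,702 + $31,366 + $38,820 = $109,734 (under)
July 2020–October 2020: $11,702 + $31,366 + $38,820 + $86,979 = $168,867 (under)
August 2020–November 2020: $31,366 + $38,820 + $86,979 + $92,341 = $249,506 (over)
September 2020–December 2020: $38,820 + $86,979 + $92,341 + $17,517 = $235,657 (over)
2 windows exceed the threshold.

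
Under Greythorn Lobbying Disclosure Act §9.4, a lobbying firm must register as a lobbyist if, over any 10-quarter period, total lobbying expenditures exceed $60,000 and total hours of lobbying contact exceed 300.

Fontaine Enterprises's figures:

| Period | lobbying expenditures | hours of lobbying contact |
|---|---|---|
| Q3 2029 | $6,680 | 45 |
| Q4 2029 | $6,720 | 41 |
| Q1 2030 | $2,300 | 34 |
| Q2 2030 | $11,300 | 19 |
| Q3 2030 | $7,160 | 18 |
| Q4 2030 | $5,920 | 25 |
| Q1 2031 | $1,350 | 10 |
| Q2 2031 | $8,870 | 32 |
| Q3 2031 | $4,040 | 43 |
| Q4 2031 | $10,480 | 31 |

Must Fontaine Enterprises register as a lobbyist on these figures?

Total lobbying expenditures: $6,680 + $6,720 + $2,300 + $11,300 + $7,160 + $5,920 + $1,350 + $8,870 + $4,040 + $10,480 = $64,820 (> $60,000).
Total hours of lobbying contact: 45 + 41 + 34 + 19 + 18 + 25 + 10 + 32 + 43 + 31 = 298 (≤ 300).
The test is 'and': the rule requires both, and at least one is not exceeded.

No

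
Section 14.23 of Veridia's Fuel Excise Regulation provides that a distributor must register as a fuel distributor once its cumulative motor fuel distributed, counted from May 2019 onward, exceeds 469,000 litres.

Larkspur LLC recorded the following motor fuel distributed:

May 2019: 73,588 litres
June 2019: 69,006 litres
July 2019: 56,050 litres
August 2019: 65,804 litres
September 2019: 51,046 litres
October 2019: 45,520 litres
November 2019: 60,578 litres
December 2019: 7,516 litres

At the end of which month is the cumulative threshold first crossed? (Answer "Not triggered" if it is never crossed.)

Through May 2019: 73,588 litres
Through June 2019: 142,594 litres
Through July 2019: 198,644 litres
Through August 2019: 264,448 litres
Through September 2019: 315,494 litres
Through October 2019: 361,014 litres
Through November 2019: 421,592 litres
Through December 2019: 429,108 litres
Final cumulative total 429,108 litres ≤ 469,000 litres; the threshold is never exceeded.

Not triggered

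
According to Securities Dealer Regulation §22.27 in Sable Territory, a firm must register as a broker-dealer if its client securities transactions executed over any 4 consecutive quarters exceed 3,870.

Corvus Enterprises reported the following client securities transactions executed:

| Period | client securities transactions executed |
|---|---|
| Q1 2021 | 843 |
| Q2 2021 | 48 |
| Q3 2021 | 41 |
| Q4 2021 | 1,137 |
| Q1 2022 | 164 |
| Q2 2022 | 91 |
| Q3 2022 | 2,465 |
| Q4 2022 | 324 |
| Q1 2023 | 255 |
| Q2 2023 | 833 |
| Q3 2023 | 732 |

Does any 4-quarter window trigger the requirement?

Q1 2021–Q4 2021: 843 + 48 + 41 + 1,137 = 2,069 (under)
Q2 2021–Q1 2022: 48 + 41 + 1,137 + 164 = 1,390 (under)
Q3 2021–Q2 2022: 41 + 1,137 + 164 + 91 = 1,433 (under)
Q4 2021–Q3 2022: 1,137 + 164 + 91 + 2,465 = 3,857 (under)
Q1 2022–Q4 2022: 164 + 91 + 2,465 + 324 = 3,044 (under)
Q2 2022–Q1 2023: 91 + 2,465 + 324 + 255 = 3,135 (under)
Q3 2022–Q2 2023: 2,465 + 324 + 255 + 833 = 3,877 (over)
Q4 2022–Q3 2023: 324 + 255 + 833 + 732 = 2,144 (under)
At least one window exceeds 3,870.

Yes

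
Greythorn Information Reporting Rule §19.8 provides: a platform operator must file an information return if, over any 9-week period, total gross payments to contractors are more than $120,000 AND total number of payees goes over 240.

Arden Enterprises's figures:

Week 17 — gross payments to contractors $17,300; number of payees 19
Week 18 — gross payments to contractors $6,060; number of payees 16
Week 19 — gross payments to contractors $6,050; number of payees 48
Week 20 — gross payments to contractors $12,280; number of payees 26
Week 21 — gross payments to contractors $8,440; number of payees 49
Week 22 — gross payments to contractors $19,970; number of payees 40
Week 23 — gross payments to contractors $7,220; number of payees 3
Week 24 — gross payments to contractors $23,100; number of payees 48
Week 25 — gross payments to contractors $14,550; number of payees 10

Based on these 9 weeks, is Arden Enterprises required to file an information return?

No

Total gross payments to contractors: $17,300 + $6,060 + $6,050 + $12,280 + $8,440 + $19,970 + $7,220 + $23,100 + $14,550 = $114,970 (≤ $120,000).
Total number of payees: 19 + 16 + 48 + 26 + 49 + 40 + 3 + 48 + 10 = 259 (> 240).
The test is 'and': the rule requires both, and at least one is not exceeded.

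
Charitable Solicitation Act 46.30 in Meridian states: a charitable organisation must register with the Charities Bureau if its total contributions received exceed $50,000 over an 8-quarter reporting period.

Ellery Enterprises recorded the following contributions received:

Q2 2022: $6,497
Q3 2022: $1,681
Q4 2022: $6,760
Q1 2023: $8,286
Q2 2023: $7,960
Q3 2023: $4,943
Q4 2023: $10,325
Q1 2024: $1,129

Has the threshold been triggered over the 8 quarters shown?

Total contributions received: $6,497 + $1,681 + $6,760 + $8,286 + $7,960 + $4,943 + $10,325 + $1,129 = $47,581.
$47,581 ≤ $50,000, so the threshold is not exceeded.

No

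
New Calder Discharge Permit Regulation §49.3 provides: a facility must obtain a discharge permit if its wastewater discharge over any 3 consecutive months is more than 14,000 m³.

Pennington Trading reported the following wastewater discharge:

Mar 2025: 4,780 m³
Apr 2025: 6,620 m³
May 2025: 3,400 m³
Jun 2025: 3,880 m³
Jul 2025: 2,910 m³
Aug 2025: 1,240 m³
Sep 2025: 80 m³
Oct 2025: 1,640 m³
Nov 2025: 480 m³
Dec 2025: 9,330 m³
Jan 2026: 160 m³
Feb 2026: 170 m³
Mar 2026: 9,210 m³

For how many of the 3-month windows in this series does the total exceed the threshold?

1

Mar 2025–May 2025: 4,780 m³ + 6,620 m³ + 3,400 m³ = 14,800 m³ (over)
Apr 2025–Jun 2025: 6,620 m³ + 3,400 m³ + 3,880 m³ = 13,900 m³ (under)
May 2025–Jul 2025: 3,400 m³ + 3,880 m³ + 2,910 m³ = 10,190 m³ (under)
Jun 2025–Aug 2025: 3,880 m³ + 2,910 m³ + 1,240 m³ = 8,030 m³ (under)
Jul 2025–Sep 2025: 2,910 m³ + 1,240 m³ + 80 m³ = 4,230 m³ (under)
Aug 2025–Oct 2025: 1,240 m³ + 80 m³ + 1,640 m³ = 2,960 m³ (under)
Sep 2025–Nov 2025: 80 m³ + 1,640 m³ + 480 m³ = 2,200 m³ (under)
Oct 2025–Dec 2025: 1,640 m³ + 480 m³ + 9,330 m³ = 11,450 m³ (under)
Nov 2025–Jan 2026: 480 m³ + 9,330 m³ + 160 m³ = 9,970 m³ (under)
Dec 2025–Feb 2026: 9,330 m³ + 160 m³ + 170 m³ = 9,660 m³ (under)
Jan 2026–Mar 2026: 160 m³ + 170 m³ + 9,210 m³ = 9,540 m³ (under)
1 window exceeds the threshold.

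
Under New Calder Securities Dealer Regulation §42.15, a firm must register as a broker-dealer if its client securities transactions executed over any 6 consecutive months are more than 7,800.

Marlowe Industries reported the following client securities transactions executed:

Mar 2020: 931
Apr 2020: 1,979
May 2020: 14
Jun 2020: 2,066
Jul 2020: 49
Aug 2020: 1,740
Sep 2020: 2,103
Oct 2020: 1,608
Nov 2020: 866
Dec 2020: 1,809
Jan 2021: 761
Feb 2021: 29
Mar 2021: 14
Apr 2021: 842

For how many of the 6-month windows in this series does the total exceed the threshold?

4

Mar 2020–Aug 2020: 931 + 1,979 + 14 + 2,066 + 49 + 1,740 = 6,779 (under)
Apr 2020–Sep 2020: 1,979 + 14 + 2,066 + 49 + 1,740 + 2,103 = 7,951 (over)
May 2020–Oct 2020: 14 + 2,066 + 49 + 1,740 + 2,103 + 1,608 = 7,580 (under)
Jun 2020–Nov 2020: 2,066 + 49 + 1,740 + 2,103 + 1,608 + 866 = 8,432 (over)
Jul 2020–Dec 2020: 49 + 1,740 + 2,103 + 1,608 + 866 + 1,809 = 8,175 (over)
Aug 2020–Jan 2021: 1,740 + 2,103 + 1,608 + 866 + 1,809 + 761 = 8,887 (over)
Sep 2020–Feb 2021: 2,103 + 1,608 + 866 + 1,809 + 761 + 29 = 7,176 (under)
Oct 2020–Mar 2021: 1,608 + 866 + 1,809 + 761 + 29 + 14 = 5,087 (under)
Nov 2020–Apr 2021: 866 + 1,809 + 761 + 29 + 14 + 842 = 4,321 (under)
4 windows exceed the threshold.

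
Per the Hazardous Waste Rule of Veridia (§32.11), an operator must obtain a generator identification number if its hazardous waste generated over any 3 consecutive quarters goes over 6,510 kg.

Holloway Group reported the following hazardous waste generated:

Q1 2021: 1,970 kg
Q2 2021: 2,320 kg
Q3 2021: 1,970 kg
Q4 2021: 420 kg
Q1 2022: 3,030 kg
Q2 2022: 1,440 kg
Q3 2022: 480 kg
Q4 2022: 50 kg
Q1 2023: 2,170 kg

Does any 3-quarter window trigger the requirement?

No

Q1 2021–Q3 2021: 1,970 kg + 2,320 kg + 1,970 kg = 6,260 kg (under)
Q2 2021–Q4 2021: 2,320 kg + 1,970 kg + 420 kg = 4,710 kg (under)
Q3 2021–Q1 2022: 1,970 kg + 420 kg + 3,030 kg = 5,420 kg (under)
Q4 2021–Q2 2022: 420 kg + 3,030 kg + 1,440 kg = 4,890 kg (under)
Q1 2022–Q3 2022: 3,030 kg + 1,440 kg + 480 kg = 4,950 kg (under)
Q2 2022–Q4 2022: 1,440 kg + 480 kg + 50 kg = 1,970 kg (under)
Q3 2022–Q1 2023: 480 kg + 50 kg + 2,170 kg = 2,700 kg (under)
No window exceeds 6,510 kg.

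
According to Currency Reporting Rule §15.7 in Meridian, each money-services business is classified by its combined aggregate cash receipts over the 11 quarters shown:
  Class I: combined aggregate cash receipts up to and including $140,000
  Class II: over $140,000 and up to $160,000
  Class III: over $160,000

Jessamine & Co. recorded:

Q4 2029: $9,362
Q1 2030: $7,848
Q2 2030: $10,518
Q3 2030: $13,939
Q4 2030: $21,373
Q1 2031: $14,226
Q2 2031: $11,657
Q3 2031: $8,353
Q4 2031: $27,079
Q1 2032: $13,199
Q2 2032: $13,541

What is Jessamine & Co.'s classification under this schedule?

Combined aggregate cash receipts: $9,362 + $7,848 + $10,518 + $13,939 + $21,373 + $14,226 + $11,657 + $8,353 + $27,079 + $13,199 + $13,541 = $151,095.
$140,000 < $151,095 ≤ $160,000, so Class II applies.

Class II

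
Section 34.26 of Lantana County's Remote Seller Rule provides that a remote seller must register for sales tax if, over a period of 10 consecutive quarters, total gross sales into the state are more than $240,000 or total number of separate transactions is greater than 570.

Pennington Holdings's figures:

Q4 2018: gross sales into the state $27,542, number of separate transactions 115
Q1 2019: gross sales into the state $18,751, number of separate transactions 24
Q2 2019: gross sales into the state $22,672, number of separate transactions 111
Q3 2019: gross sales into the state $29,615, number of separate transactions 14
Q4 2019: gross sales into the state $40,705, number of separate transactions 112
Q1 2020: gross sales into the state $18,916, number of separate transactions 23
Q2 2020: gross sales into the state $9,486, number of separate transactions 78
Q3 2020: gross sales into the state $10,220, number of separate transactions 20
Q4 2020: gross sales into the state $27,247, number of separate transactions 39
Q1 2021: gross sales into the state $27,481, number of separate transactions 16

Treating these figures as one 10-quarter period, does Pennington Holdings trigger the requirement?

Total gross sales into the state: $27,542 + $18,751 + $22,672 + $29,615 + $40,705 + $18,916 + $9,486 + $10,220 + $27,247 + $27,481 = $232,635 (≤ $240,000).
Total number of separate transactions: 115 + 24 + 111 + 14 + 112 + 23 + 78 + 20 + 39 + 16 = 552 (≤ 570).
The test is 'or': neither threshold is exceeded.

No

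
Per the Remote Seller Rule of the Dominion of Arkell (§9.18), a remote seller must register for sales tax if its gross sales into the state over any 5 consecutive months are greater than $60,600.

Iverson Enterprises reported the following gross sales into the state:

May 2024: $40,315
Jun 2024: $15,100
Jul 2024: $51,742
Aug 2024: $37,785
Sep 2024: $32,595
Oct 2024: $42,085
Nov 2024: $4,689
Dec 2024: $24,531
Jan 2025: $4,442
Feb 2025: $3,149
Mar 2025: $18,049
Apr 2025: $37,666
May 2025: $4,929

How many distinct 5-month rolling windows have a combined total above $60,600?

May 2024–Sep 2024: $40,315 + $15,100 + $51,742 + $37,785 + $32,595 = $177,537 (over)
Jun 2024–Oct 2024: $15,100 + $51,742 + $37,785 + $32,595 + $42,085 = $179,307 (over)
Jul 2024–Nov 2024: $51,742 + $37,785 + $32,595 + $42,085 + $4,689 = $168,896 (over)
Aug 2024–Dec 2024: $37,785 + $32,595 + $42,085 + $4,689 + $24,531 = $141,685 (over)
Sep 2024–Jan 2025: $32,595 + $42,085 + $4,689 + $24,531 + $4,442 = $108,342 (over)
Oct 2024–Feb 2025: $42,085 + $4,689 + $24,531 + $4,442 + $3,149 = $78,896 (over)
Nov 2024–Mar 2025: $4,689 + $24,531 + $4,442 + $3,149 + $18,049 = $54,860 (under)
Dec 2024–Apr 2025: $24,531 + $4,442 + $3,149 + $18,049 + $37,666 = $87,837 (over)
Jan 2025–May 2025: $4,442 + $3,149 + $18,049 + $37,666 + $4,929 = $68,235 (over)
8 windows exceed the threshold.

8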